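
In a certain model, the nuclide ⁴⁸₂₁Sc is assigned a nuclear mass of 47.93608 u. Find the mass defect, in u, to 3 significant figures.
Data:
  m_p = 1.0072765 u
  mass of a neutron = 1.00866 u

Z = 21, so N = A − Z = 48 − 21 = 27.
Σm = 21·m_p + 27·m_n = 21.1528065 + 27.23382 = 48.3866265 u
Mass defect Δm = 48.3866265 − 47.93608 = 0.4505465 u

0.451 u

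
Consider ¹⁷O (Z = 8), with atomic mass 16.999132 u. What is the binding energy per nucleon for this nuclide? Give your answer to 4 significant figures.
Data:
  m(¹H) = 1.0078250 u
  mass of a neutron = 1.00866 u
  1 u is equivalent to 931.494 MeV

7.748 MeV/nucleon

Total constituent mass: 8 × 1.0078250 + 9 × 1.00866 = 17.1405400 u
The mass defect is 17.1405400 − 16.999132 = 0.1414080 u.
Converting to energy: 0.1414080 u × 931.494 MeV/u = 131.721 MeV
Per nucleon: 131.721 / 17 = 7.748 MeV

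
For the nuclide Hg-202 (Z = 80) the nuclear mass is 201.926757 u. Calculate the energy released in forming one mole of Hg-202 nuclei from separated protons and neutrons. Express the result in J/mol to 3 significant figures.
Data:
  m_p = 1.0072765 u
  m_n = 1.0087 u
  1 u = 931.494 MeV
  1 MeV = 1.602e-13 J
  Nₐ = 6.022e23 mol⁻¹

Σm = 80·m_p + 122·m_n = 80.5821200 + 123.0614 = 203.6435200 u
The mass defect is 203.6435200 − 201.926757 = 1.7167630 u.
E_B = 1.7167630 × 931.494 = 1599.15 MeV
Per nucleus in joules: 1599.15 MeV × 1.602e-13 J/MeV = 2.5618e-10 J
Per mole: 2.5618e-10 J × 6.022e23 mol⁻¹ = 1.5427e+14 J/mol

1.54e+14 J/mol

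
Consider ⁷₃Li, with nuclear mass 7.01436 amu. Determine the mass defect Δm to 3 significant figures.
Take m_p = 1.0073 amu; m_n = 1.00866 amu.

Σm = 3·m_p + 4·m_n = 3.0219 + 4.03464 = 7.05654 amu
The mass defect is 7.05654 − 7.01436 = 0.04218 amu.

0.0422 amu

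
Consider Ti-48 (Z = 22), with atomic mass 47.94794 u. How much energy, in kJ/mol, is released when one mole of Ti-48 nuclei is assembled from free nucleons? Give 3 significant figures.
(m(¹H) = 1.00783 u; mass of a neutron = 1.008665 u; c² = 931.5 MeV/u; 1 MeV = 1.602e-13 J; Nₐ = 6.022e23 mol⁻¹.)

4.04e+10 kJ/mol

Total constituent mass: 22 × 1.00783 + 26 × 1.008665 = 48.397550 u
Mass defect Δm = 48.397550 − 47.94794 = 0.449610 u
E_B = 0.449610 × 931.5 = 418.812 MeV
Per nucleus in joules: 418.812 MeV × 1.602e-13 J/MeV = 6.7094e-11 J
Per mole: 6.7094e-11 J × 6.022e23 mol⁻¹ = 4.0404e+13 J/mol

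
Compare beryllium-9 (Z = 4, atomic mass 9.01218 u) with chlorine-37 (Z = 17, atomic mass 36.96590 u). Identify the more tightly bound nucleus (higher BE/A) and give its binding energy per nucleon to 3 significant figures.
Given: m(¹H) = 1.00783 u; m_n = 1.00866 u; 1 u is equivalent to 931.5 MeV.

beryllium-9: Σm = 4(1.00783) + 5(1.00866) = 9.07462 u; Δm = 0.06244 u; E_B = 58.163 MeV; E_B/A = 6.463 MeV
chlorine-37: Σm = 17(1.00783) + 20(1.00866) = 37.30631 u; Δm = 0.34041 u; E_B = 317.09 MeV; E_B/A = 8.570 MeV
chlorine-37 has the higher binding energy per nucleon, so it is the more tightly bound nucleus.

chlorine-37; 8.57 MeV/nucleon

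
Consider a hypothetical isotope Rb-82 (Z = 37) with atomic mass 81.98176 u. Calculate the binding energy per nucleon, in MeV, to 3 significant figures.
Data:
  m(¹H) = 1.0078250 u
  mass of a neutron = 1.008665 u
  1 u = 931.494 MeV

With 37 protons and 45 neutrons (A = 82):
Σm = 37·m(¹H) + 45·m_n = 37.2895250 + 45.389925 = 82.6794500 u
The mass defect is 82.6794500 − 81.98176 = 0.6976900 u.
E_B = 0.6976900 × 931.494 = 649.894 MeV
Per nucleon: 649.894 / 82 = 7.926 MeV

7.93 MeV/nucleon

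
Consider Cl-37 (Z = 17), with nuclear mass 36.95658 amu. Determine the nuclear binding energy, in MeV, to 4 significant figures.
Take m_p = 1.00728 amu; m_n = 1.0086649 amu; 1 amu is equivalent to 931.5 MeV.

Z = 17, so N = A − Z = 37 − 17 = 20.
Total constituent mass: 17 × 1.00728 + 20 × 1.0086649 = 37.2970580 amu
The mass defect is 37.2970580 − 36.95658 = 0.3404780 amu.
Binding energy = Δm·c² = 0.3404780 × 931.5 MeV/amu = 317.155 MeV

317.2 MeV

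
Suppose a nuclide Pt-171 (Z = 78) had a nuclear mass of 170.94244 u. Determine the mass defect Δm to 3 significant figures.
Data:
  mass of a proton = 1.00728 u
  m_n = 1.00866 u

1.43 u

Mass of separated nucleons = 78(1.00728) + 93(1.00866) = 78.56784 + 93.80538 = 172.37322 u
Δm = 172.37322 − 170.94244 = 1.43078 u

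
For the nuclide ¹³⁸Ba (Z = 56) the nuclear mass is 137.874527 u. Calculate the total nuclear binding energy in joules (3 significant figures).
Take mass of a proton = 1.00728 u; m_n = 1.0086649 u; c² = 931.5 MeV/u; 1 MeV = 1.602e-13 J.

1.86e-10 J

Σm = 56·m_p + 82·m_n = 56.40768 + 82.7105218 = 139.1182018 u
Δm = 139.1182018 − 137.874527 = 1.2436748 u
Binding energy = Δm·c² = 1.2436748 × 931.5 MeV/u = 1158.48 MeV
In joules: 1158.48 MeV × 1.602e-13 J/MeV = 1.8559e-10 J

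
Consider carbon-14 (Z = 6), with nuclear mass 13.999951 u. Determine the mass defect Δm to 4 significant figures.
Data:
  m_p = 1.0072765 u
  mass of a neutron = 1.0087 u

With 6 protons and 8 neutrons (A = 14):
Mass of separated nucleons = 6(1.0072765) + 8(1.0087) = 6.0436590 + 8.0696 = 14.1132590 u
Mass defect Δm = 14.1132590 − 13.999951 = 0.1133080 u

0.1133 u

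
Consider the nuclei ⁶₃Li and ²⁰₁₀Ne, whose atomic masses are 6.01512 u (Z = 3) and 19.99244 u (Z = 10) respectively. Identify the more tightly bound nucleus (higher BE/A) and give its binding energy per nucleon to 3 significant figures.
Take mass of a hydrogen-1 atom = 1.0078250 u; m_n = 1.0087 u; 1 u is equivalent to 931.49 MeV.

²⁰₁₀Ne; 8.05 MeV/nucleon

⁶₃Li: Σm = 3(1.0078250) + 3(1.0087) = 6.0495750 u; Δm = 0.0344550 u; E_B = 32.094 MeV; E_B/A = 5.349 MeV
²⁰₁₀Ne: Σm = 10(1.0078250) + 10(1.0087) = 20.1652500 u; Δm = 0.1728100 u; E_B = 160.97 MeV; E_B/A = 8.049 MeV
²⁰₁₀Ne has the higher binding energy per nucleon, so it is the more tightly bound nucleus.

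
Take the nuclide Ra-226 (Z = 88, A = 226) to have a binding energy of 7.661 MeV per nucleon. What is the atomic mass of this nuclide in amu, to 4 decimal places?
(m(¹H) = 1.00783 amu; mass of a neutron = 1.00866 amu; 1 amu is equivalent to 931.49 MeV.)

Total binding energy = 226 × 7.661 = 1731.386 MeV
Mass defect = 1731.386 MeV / (931.49 MeV/amu) = 1.858727 amu
Constituent mass = 88(1.00783) + 138(1.00866) = 227.88412 amu
Atomic mass = 227.88412 − 1.858727 = 226.025393 amu ≈ 226.0254 amu (to 4 decimal places)

226.0254 amu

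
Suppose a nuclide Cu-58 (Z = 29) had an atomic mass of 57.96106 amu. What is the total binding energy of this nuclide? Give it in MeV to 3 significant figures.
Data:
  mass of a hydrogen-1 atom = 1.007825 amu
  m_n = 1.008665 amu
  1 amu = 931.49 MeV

482 MeV

Total constituent mass: 29 × 1.007825 + 29 × 1.008665 = 58.478210 amu
The mass defect is 58.478210 − 57.96106 = 0.517150 amu.
Converting to energy: 0.517150 amu × 931.49 MeV/amu = 481.720 MeV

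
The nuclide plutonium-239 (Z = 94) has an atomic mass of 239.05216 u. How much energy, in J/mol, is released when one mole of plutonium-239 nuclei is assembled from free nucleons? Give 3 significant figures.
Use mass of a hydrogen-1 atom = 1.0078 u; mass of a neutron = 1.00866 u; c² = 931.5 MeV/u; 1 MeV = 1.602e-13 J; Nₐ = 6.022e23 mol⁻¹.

1.74e+14 J/mol

Mass of separated nucleons = 94(1.0078) + 145(1.00866) = 94.7332 + 146.25570 = 240.98890 u
The mass defect is 240.98890 − 239.05216 = 1.93674 u.
Binding energy = Δm·c² = 1.93674 × 931.5 MeV/u = 1804.07 MeV
Per nucleus in joules: 1804.07 MeV × 1.602e-13 J/MeV = 2.8901e-10 J
Per mole: 2.8901e-10 J × 6.022e23 mol⁻¹ = 1.7404e+14 J/mol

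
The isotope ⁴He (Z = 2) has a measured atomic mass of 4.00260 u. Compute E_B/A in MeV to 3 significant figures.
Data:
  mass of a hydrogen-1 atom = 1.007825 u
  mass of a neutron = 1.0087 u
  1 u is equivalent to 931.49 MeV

7.09 MeV/nucleon

Total constituent mass: 2 × 1.007825 + 2 × 1.0087 = 4.033050 u
Mass defect Δm = 4.033050 − 4.00260 = 0.030450 u
Binding energy = Δm·c² = 0.030450 × 931.49 MeV/u = 28.3639 MeV
BE/A = 28.3639 MeV / 4 = 7.091 MeV/nucleon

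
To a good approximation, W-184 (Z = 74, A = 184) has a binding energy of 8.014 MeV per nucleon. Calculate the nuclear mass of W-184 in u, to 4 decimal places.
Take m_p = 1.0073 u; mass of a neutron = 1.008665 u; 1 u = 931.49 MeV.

183.9103 u

Total binding energy = 184 × 8.014 = 1474.576 MeV
Mass defect = 1474.576 MeV / (931.49 MeV/u) = 1.583029 u
Constituent mass = 74(1.0073) + 110(1.008665) = 185.493350 u
Nuclear mass = 185.493350 − 1.583029 = 183.910321 u ≈ 183.9103 u (to 4 decimal places)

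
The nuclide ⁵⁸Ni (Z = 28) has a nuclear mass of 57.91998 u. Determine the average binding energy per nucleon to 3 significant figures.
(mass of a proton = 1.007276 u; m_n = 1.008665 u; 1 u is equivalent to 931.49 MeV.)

8.73 MeV/nucleon

The nucleus contains 28 protons and 58 − 28 = 30 neutrons.
Σm = 28·m_p + 30·m_n = 28.203728 + 30.259950 = 58.463678 u
Δm = 58.463678 − 57.91998 = 0.543698 u
E_B = 0.543698 × 931.49 = 506.449 MeV
BE/A = 506.449 MeV / 58 = 8.732 MeV/nucleon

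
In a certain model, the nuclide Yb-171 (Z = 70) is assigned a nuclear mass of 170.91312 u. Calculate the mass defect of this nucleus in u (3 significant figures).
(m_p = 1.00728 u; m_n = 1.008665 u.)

The nucleus contains 70 protons and 171 − 70 = 101 neutrons.
Σm = 70·m_p + 101·m_n = 70.50960 + 101.875165 = 172.384765 u
The mass defect is 172.384765 − 170.91312 = 1.471645 u.

1.47 u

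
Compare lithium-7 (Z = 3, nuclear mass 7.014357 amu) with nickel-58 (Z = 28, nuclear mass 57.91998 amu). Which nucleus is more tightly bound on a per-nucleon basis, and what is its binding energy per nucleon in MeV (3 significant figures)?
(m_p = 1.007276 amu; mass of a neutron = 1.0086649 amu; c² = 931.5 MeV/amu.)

nickel-58; 8.73 MeV/nucleon

lithium-7: Σm = 3(1.007276) + 4(1.0086649) = 7.0564876 amu; Δm = 0.0421306 amu; E_B = 39.245 MeV; E_B/A = 5.606 MeV
nickel-58: Σm = 28(1.007276) + 30(1.0086649) = 58.4636750 amu; Δm = 0.5436950 amu; E_B = 506.45 MeV; E_B/A = 8.732 MeV
nickel-58 has the higher binding energy per nucleon, so it is the more tightly bound nucleus.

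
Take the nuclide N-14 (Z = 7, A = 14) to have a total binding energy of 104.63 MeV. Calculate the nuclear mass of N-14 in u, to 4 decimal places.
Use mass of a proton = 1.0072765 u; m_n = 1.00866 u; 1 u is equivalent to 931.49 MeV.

Mass defect = 104.63 MeV / (931.49 MeV/u) = 0.112325 u
Constituent mass = 7(1.0072765) + 7(1.00866) = 14.1115555 u
Nuclear mass = 14.1115555 − 0.112325 = 13.9992305 u ≈ 13.9992 u (to 4 decimal places)

13.9992 u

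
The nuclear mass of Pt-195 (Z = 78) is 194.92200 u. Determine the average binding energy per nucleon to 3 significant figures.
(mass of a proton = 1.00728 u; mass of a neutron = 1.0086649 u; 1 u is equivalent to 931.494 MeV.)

7.93 MeV/nucleon

Total constituent mass: 78 × 1.00728 + 117 × 1.0086649 = 196.5816333 u
Δm = 196.5816333 − 194.92200 = 1.6596333 u
Binding energy = Δm·c² = 1.6596333 × 931.494 MeV/u = 1545.94 MeV
Per nucleon: 1545.94 / 195 = 7.928 MeV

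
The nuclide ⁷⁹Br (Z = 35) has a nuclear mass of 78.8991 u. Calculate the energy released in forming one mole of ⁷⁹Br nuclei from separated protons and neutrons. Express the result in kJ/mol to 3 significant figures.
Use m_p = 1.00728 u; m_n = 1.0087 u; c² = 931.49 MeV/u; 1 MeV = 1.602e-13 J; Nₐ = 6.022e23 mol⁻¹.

6.64e+10 kJ/mol

Total constituent mass: 35 × 1.00728 + 44 × 1.0087 = 79.63760 u
Mass defect Δm = 79.63760 − 78.8991 = 0.73850 u
Converting to energy: 0.73850 u × 931.49 MeV/u = 687.905 MeV
Per nucleus in joules: 687.905 MeV × 1.602e-13 J/MeV = 1.1020e-10 J
Per mole: 1.1020e-10 J × 6.022e23 mol⁻¹ = 6.6362e+13 J/mol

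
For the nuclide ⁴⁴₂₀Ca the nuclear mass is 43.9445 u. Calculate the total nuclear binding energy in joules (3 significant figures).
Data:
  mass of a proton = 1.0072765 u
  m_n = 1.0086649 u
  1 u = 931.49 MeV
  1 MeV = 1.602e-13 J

Mass of separated nucleons = 20(1.0072765) + 24(1.0086649) = 20.1455300 + 24.2079576 = 44.3534876 u
Mass defect Δm = 44.3534876 − 43.9445 = 0.4089876 u
Converting to energy: 0.4089876 u × 931.49 MeV/u = 380.968 MeV
In joules: 380.968 MeV × 1.602e-13 J/MeV = 6.1031e-11 J

6.10e-11 J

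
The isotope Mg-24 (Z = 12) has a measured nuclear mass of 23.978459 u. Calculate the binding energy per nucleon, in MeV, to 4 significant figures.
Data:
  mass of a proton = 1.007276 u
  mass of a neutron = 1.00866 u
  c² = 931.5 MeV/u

8.258 MeV/nucleon

With 12 protons and 12 neutrons (A = 24):
Mass of separated nucleons = 12(1.007276) + 12(1.00866) = 12.087312 + 12.10392 = 24.191232 u
Δm = 24.191232 − 23.978459 = 0.212773 u
E_B = 0.212773 × 931.5 = 198.198 MeV
Dividing by A = 24 gives 8.258 MeV per nucleon.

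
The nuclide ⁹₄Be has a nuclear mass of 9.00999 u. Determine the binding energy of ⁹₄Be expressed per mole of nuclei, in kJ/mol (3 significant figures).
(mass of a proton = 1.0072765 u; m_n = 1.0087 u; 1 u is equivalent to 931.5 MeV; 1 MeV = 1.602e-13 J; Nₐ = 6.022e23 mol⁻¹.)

Total constituent mass: 4 × 1.0072765 + 5 × 1.0087 = 9.0726060 u
The mass defect is 9.0726060 − 9.00999 = 0.0626160 u.
E_B = 0.0626160 × 931.5 = 58.3268 MeV
Per nucleus in joules: 58.3268 MeV × 1.602e-13 J/MeV = 9.3440e-12 J
Per mole: 9.3440e-12 J × 6.022e23 mol⁻¹ = 5.6270e+12 J/mol

5.63e+09 kJ/mol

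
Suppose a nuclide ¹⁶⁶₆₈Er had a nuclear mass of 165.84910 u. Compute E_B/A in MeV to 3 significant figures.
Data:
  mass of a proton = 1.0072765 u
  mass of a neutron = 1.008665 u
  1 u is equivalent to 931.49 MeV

With 68 protons and 98 neutrons (A = 166):
Σm = 68·m_p + 98·m_n = 68.4948020 + 98.849170 = 167.3439720 u
Mass defect Δm = 167.3439720 − 165.84910 = 1.4948720 u
Converting to energy: 1.4948720 u × 931.49 MeV/u = 1392.46 MeV
Dividing by A = 166 gives 8.388 MeV per nucleon.

8.39 MeV/nucleon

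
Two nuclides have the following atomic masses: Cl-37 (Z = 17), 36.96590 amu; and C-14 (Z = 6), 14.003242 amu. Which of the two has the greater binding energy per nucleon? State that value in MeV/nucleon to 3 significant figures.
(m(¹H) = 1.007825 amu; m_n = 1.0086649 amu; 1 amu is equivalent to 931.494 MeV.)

Cl-37: Σm = 17(1.007825) + 20(1.0086649) = 37.3063230 amu; Δm = 0.3404230 amu; E_B = 317.10 MeV; E_B/A = 8.570 MeV
C-14: Σm = 6(1.007825) + 8(1.0086649) = 14.1162692 amu; Δm = 0.1130272 amu; E_B = 105.28 MeV; E_B/A = 7.520 MeV
Cl-37 has the higher binding energy per nucleon, so it is the more tightly bound nucleus.

Cl-37; 8.57 MeV/nucleon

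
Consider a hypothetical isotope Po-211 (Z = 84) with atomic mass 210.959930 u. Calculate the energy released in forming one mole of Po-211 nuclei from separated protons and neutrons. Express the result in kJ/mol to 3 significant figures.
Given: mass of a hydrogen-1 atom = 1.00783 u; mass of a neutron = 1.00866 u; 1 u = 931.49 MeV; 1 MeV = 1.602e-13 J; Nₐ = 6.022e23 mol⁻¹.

Mass of separated nucleons = 84(1.00783) + 127(1.00866) = 84.65772 + 128.09982 = 212.75754 u
Mass defect Δm = 212.75754 − 210.959930 = 1.797610 u
Converting to energy: 1.797610 u × 931.49 MeV/u = 1674.46 MeV
Per nucleus in joules: 1674.46 MeV × 1.602e-13 J/MeV = 2.6825e-10 J
Per mole: 2.6825e-10 J × 6.022e23 mol⁻¹ = 1.6154e+14 J/mol

1.62e+11 kJ/mol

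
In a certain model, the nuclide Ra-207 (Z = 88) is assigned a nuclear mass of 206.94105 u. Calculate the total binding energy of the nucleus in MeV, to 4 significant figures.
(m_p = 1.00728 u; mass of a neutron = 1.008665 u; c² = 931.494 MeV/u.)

Z = 88, so N = A − Z = 207 − 88 = 119.
Σm = 88·m_p + 119·m_n = 88.64064 + 120.031135 = 208.671775 u
Mass defect Δm = 208.671775 − 206.94105 = 1.730725 u
Converting to energy: 1.730725 u × 931.494 MeV/u = 1612.16 MeV

1612 MeV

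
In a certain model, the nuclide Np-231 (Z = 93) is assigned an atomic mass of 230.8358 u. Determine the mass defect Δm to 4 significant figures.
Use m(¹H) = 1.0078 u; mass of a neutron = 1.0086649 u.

Total constituent mass: 93 × 1.0078 + 138 × 1.0086649 = 232.9211562 u
Δm = 232.9211562 − 230.8358 = 2.0853562 u

2.085 u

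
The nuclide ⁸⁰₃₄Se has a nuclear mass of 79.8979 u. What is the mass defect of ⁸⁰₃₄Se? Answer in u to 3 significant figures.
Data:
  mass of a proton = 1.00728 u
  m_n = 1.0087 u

0.750 u

Mass of separated nucleons = 34(1.00728) + 46(1.0087) = 34.24752 + 46.4002 = 80.64772 u
Δm = 80.64772 − 79.8979 = 0.74982 u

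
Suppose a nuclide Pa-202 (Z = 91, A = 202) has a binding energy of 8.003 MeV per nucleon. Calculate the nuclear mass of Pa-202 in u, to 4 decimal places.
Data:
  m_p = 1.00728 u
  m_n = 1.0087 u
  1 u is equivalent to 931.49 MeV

Total binding energy = 202 × 8.003 = 1616.606 MeV
Mass defect = 1616.606 MeV / (931.49 MeV/u) = 1.735505 u
Constituent mass = 91(1.00728) + 111(1.0087) = 203.62818 u
Nuclear mass = 203.62818 − 1.735505 = 201.892675 u ≈ 201.8927 u (to 4 decimal places)

201.8927 u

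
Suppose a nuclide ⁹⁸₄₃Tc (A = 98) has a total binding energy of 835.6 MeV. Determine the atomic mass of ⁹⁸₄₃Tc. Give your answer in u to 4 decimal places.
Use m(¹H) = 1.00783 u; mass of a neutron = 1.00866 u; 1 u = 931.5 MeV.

97.9159 u

Mass defect = 835.6 MeV / (931.5 MeV/u) = 0.897048 u
Constituent mass = 43(1.00783) + 55(1.00866) = 98.81299 u
Atomic mass = 98.81299 − 0.897048 = 97.915942 u ≈ 97.9159 u (to 4 decimal places)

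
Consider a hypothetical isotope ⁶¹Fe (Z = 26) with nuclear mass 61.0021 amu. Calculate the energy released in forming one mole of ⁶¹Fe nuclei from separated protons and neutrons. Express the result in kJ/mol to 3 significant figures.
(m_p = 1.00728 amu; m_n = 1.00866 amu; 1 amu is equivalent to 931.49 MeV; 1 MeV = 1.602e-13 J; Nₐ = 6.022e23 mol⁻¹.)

4.41e+10 kJ/mol

With 26 protons and 35 neutrons (A = 61):
Σm = 26·m_p + 35·m_n = 26.18928 + 35.30310 = 61.49238 amu
The mass defect is 61.49238 − 61.0021 = 0.49028 amu.
Binding energy = Δm·c² = 0.49028 × 931.49 MeV/amu = 456.691 MeV
Per nucleus in joules: 456.691 MeV × 1.602e-13 J/MeV = 7.3162e-11 J
Per mole: 7.3162e-11 J × 6.022e23 mol⁻¹ = 4.4058e+13 J/mol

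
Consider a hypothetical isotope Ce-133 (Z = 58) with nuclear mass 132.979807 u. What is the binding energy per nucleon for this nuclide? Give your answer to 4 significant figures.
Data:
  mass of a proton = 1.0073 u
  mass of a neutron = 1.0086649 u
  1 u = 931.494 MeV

Mass of separated nucleons = 58(1.0073) + 75(1.0086649) = 58.4234 + 75.6498675 = 134.0732675 u
Mass defect Δm = 134.0732675 − 132.979807 = 1.0934605 u
Binding energy = Δm·c² = 1.0934605 × 931.494 MeV/u = 1018.55 MeV
BE/A = 1018.55 MeV / 133 = 7.658 MeV/nucleon

7.658 MeV/nucleon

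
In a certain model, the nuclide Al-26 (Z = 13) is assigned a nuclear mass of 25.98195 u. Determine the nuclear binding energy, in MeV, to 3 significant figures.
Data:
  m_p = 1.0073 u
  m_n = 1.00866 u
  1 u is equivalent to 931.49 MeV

210 MeV

With 13 protons and 13 neutrons (A = 26):
Σm = 13·m_p + 13·m_n = 13.0949 + 13.11258 = 26.20748 u
The mass defect is 26.20748 − 25.98195 = 0.22553 u.
Binding energy = Δm·c² = 0.22553 × 931.49 MeV/u = 210.079 MeV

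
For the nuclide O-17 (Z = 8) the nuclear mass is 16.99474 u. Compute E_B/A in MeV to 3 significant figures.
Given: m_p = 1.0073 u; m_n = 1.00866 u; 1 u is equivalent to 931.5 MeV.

Mass of separated nucleons = 8(1.0073) + 9(1.00866) = 8.0584 + 9.07794 = 17.13634 u
The mass defect is 17.13634 − 16.99474 = 0.14160 u.
Binding energy = Δm·c² = 0.14160 × 931.5 MeV/u = 131.900 MeV
Per nucleon: 131.900 / 17 = 7.759 MeV

7.76 MeV/nucleon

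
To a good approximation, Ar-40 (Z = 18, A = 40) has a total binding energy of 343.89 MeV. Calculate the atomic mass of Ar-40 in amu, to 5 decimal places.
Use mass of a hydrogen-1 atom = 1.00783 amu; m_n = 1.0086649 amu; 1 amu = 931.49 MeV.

39.96239 amu

Mass defect = 343.89 MeV / (931.49 MeV/amu) = 0.3691827 amu
Constituent mass = 18(1.00783) + 22(1.0086649) = 40.3315678 amu
Atomic mass = 40.3315678 − 0.3691827 = 39.9623851 amu ≈ 39.96239 amu (to 5 decimal places)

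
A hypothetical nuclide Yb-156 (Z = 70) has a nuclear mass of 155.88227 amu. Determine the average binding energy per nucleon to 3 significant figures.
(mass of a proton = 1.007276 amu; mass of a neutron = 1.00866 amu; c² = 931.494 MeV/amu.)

Z = 70, so N = A − Z = 156 − 70 = 86.
Σm = 70·m_p + 86·m_n = 70.509320 + 86.74476 = 157.254080 amu
The mass defect is 157.254080 − 155.88227 = 1.371810 amu.
Binding energy = Δm·c² = 1.371810 × 931.494 MeV/amu = 1277.83 MeV
BE/A = 1277.83 MeV / 156 = 8.191 MeV/nucleon

8.19 MeV/nucleon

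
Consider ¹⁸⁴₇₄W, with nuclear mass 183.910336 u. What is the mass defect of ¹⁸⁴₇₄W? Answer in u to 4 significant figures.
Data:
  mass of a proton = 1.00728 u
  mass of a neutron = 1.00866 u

1.581 u

Total constituent mass: 74 × 1.00728 + 110 × 1.00866 = 185.49132 u
The mass defect is 185.49132 − 183.910336 = 1.580984 u.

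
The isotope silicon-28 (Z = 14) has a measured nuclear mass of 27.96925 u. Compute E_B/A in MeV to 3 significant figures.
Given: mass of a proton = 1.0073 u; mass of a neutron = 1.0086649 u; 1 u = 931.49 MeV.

Mass of separated nucleons = 14(1.0073) + 14(1.0086649) = 14.1022 + 14.1213086 = 28.2235086 u
Mass defect Δm = 28.2235086 − 27.96925 = 0.2542586 u
Binding energy = Δm·c² = 0.2542586 × 931.49 MeV/u = 236.839 MeV
BE/A = 236.839 MeV / 28 = 8.459 MeV/nucleon

8.46 MeV/nucleon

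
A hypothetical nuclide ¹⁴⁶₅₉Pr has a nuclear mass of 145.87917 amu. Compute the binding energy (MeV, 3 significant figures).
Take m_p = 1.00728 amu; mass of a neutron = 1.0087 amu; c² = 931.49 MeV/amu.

1220 MeV

With 59 protons and 87 neutrons (A = 146):
Σm = 59·m_p + 87·m_n = 59.42952 + 87.7569 = 147.18642 amu
Δm = 147.18642 − 145.87917 = 1.30725 amu
Binding energy = Δm·c² = 1.30725 × 931.49 MeV/amu = 1217.69 MeV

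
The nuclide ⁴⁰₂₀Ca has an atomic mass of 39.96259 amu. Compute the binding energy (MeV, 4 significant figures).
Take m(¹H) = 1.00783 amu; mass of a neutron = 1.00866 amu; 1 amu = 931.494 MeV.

342.1 MeV

Z = 20, so N = A − Z = 40 − 20 = 20.
Σm = 20·m(¹H) + 20·m_n = 20.15660 + 20.17320 = 40.32980 amu
The mass defect is 40.32980 − 39.96259 = 0.36721 amu.
E_B = 0.36721 × 931.494 = 342.054 MeV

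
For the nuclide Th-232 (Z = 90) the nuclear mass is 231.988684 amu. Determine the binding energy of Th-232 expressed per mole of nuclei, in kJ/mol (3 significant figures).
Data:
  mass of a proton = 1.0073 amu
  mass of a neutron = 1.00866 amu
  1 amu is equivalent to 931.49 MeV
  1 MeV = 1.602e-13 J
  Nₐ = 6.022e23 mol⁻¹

1.71e+11 kJ/mol

Z = 90, so N = A − Z = 232 − 90 = 142.
Mass of separated nucleons = 90(1.0073) + 142(1.00866) = 90.6570 + 143.22972 = 233.88672 amu
The mass defect is 233.88672 − 231.988684 = 1.898036 amu.
E_B = 1.898036 × 931.49 = 1768.00 MeV
Per nucleus in joules: 1768.00 MeV × 1.602e-13 J/MeV = 2.8323e-10 J
Per mole: 2.8323e-10 J × 6.022e23 mol⁻¹ = 1.7056e+14 J/mol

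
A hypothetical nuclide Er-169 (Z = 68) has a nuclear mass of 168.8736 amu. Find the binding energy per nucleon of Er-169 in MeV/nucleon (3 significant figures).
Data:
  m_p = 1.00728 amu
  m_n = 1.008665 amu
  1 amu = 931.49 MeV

8.25 MeV/nucleon

Total constituent mass: 68 × 1.00728 + 101 × 1.008665 = 170.370205 amu
Δm = 170.370205 − 168.8736 = 1.496605 amu
Binding energy = Δm·c² = 1.496605 × 931.49 MeV/amu = 1394.07 MeV
BE/A = 1394.07 MeV / 169 = 8.249 MeV/nucleon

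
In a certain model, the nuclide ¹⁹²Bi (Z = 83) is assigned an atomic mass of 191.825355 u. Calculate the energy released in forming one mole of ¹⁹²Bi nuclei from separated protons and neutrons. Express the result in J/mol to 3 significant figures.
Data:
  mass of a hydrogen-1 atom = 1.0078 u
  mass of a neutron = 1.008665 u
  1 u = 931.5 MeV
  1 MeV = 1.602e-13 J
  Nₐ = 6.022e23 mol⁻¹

1.59e+14 J/mol

Mass of separated nucleons = 83(1.0078) + 109(1.008665) = 83.6474 + 109.944485 = 193.591885 u
Δm = 193.591885 − 191.825355 = 1.766530 u
Binding energy = Δm·c² = 1.766530 × 931.5 MeV/u = 1645.52 MeV
Per nucleus in joules: 1645.52 MeV × 1.602e-13 J/MeV = 2.6361e-10 J
Per mole: 2.6361e-10 J × 6.022e23 mol⁻¹ = 1.5875e+14 J/mol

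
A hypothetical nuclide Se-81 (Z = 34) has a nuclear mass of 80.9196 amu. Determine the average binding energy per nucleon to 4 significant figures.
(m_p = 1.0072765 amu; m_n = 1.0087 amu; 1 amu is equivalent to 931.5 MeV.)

8.472 MeV/nucleon

Σm = 34·m_p + 47·m_n = 34.2474010 + 47.4089 = 81.6563010 amu
Mass defect Δm = 81.6563010 − 80.9196 = 0.7367010 amu
Converting to energy: 0.7367010 amu × 931.5 MeV/amu = 686.237 MeV
Dividing by A = 81 gives 8.472 MeV per nucleon.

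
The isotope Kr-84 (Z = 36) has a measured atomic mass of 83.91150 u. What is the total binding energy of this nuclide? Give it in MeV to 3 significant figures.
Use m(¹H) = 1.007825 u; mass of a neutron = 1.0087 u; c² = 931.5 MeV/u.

The nucleus contains 36 protons and 84 − 36 = 48 neutrons.
Total constituent mass: 36 × 1.007825 + 48 × 1.0087 = 84.699300 u
The mass defect is 84.699300 − 83.91150 = 0.787800 u.
Converting to energy: 0.787800 u × 931.5 MeV/u = 733.836 MeV

734 MeV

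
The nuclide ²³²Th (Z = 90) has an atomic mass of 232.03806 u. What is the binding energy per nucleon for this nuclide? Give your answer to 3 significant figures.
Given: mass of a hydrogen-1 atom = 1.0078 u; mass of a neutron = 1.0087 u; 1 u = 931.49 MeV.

The nucleus contains 90 protons and 232 − 90 = 142 neutrons.
Total constituent mass: 90 × 1.0078 + 142 × 1.0087 = 233.9374 u
Mass defect Δm = 233.9374 − 232.03806 = 1.89934 u
Binding energy = Δm·c² = 1.89934 × 931.49 MeV/u = 1769.22 MeV
Per nucleon: 1769.22 / 232 = 7.626 MeV

7.63 MeV/nucleon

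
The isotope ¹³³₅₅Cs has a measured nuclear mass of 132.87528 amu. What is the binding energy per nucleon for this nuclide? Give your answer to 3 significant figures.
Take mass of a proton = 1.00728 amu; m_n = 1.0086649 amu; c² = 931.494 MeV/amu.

With 55 protons and 78 neutrons (A = 133):
Mass of separated nucleons = 55(1.00728) + 78(1.0086649) = 55.40040 + 78.6758622 = 134.0762622 amu
The mass defect is 134.0762622 − 132.87528 = 1.2009822 amu.
Binding energy = Δm·c² = 1.2009822 × 931.494 MeV/amu = 1118.71 MeV
Dividing by A = 133 gives 8.411 MeV per nucleon.

8.41 MeV/nucleon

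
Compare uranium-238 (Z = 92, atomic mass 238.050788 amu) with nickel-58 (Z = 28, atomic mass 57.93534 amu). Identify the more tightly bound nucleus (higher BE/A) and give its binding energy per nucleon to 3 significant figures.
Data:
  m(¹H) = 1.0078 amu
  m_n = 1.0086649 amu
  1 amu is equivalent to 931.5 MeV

uranium-238: Σm = 92(1.0078) + 146(1.0086649) = 239.9826754 amu; Δm = 1.9318874 amu; E_B = 1799.6 MeV; E_B/A = 7.561 MeV
nickel-58: Σm = 28(1.0078) + 30(1.0086649) = 58.4783470 amu; Δm = 0.5430070 amu; E_B = 505.81 MeV; E_B/A = 8.721 MeV
nickel-58 has the higher binding energy per nucleon, so it is the more tightly bound nucleus.

nickel-58; 8.72 MeV/nucleon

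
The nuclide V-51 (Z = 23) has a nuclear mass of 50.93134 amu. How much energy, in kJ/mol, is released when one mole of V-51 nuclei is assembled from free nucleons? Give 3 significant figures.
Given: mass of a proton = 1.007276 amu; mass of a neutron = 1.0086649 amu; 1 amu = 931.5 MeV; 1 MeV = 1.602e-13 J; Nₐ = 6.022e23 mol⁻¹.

With 23 protons and 28 neutrons (A = 51):
Σm = 23·m_p + 28·m_n = 23.167348 + 28.2426172 = 51.4099652 amu
Mass defect Δm = 51.4099652 − 50.93134 = 0.4786252 amu
E_B = 0.4786252 × 931.5 = 445.839 MeV
Per nucleus in joules: 445.839 MeV × 1.602e-13 J/MeV = 7.1423e-11 J
Per mole: 7.1423e-11 J × 6.022e23 mol⁻¹ = 4.3011e+13 J/mol

4.30e+10 kJ/mol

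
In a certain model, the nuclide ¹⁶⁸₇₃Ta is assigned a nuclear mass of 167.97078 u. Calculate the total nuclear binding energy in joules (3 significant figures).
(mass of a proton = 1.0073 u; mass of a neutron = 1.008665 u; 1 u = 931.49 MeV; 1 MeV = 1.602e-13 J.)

Σm = 73·m_p + 95·m_n = 73.5329 + 95.823175 = 169.356075 u
The mass defect is 169.356075 − 167.97078 = 1.385295 u.
Binding energy = Δm·c² = 1.385295 × 931.49 MeV/u = 1290.39 MeV
In joules: 1290.39 MeV × 1.602e-13 J/MeV = 2.0672e-10 J

2.07e-10 J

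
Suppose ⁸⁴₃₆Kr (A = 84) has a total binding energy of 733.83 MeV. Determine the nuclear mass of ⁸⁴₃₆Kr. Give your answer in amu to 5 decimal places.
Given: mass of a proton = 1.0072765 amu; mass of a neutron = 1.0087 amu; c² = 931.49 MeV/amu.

83.89175 amu

Mass defect = 733.83 MeV / (931.49 MeV/amu) = 0.7878023 amu
Constituent mass = 36(1.0072765) + 48(1.0087) = 84.6795540 amu
Nuclear mass = 84.6795540 − 0.7878023 = 83.8917517 amu ≈ 83.89175 amu (to 5 decimal places)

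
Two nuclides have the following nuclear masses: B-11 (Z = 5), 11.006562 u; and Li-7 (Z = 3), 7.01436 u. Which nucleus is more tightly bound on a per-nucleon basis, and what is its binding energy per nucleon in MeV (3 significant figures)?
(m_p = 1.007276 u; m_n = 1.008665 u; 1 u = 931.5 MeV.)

B-11: Σm = 5(1.007276) + 6(1.008665) = 11.088370 u; Δm = 0.081808 u; E_B = 76.204 MeV; E_B/A = 6.928 MeV
Li-7: Σm = 3(1.007276) + 4(1.008665) = 7.056488 u; Δm = 0.042128 u; E_B = 39.242 MeV; E_B/A = 5.606 MeV
B-11 has the higher binding energy per nucleon, so it is the more tightly bound nucleus.

B-11; 6.93 MeV/nucleon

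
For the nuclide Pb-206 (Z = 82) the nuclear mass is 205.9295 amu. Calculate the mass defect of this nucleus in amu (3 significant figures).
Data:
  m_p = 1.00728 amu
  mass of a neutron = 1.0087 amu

Z = 82, so N = A − Z = 206 − 82 = 124.
Σm = 82·m_p + 124·m_n = 82.59696 + 125.0788 = 207.67576 amu
Mass defect Δm = 207.67576 − 205.9295 = 1.74626 amu

1.75 amu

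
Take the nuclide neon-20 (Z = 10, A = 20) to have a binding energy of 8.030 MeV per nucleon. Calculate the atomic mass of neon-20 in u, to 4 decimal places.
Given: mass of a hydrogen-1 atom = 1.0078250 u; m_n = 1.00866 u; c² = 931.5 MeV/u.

Total binding energy = 20 × 8.030 = 160.600 MeV
Mass defect = 160.600 MeV / (931.5 MeV/u) = 0.172410 u
Constituent mass = 10(1.0078250) + 10(1.00866) = 20.1648500 u
Atomic mass = 20.1648500 − 0.172410 = 19.9924400 u ≈ 19.9924 u (to 4 decimal places)

19.9924 u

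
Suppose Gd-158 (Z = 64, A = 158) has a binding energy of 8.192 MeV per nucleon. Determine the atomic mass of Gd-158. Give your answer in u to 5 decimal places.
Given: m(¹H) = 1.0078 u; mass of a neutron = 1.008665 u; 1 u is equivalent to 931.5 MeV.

157.92419 u

Total binding energy = 158 × 8.192 = 1294.336 MeV
Mass defect = 1294.336 MeV / (931.5 MeV/u) = 1.3895180 u
Constituent mass = 64(1.0078) + 94(1.008665) = 159.313710 u
Atomic mass = 159.313710 − 1.3895180 = 157.9241920 u ≈ 157.92419 u (to 5 decimal places)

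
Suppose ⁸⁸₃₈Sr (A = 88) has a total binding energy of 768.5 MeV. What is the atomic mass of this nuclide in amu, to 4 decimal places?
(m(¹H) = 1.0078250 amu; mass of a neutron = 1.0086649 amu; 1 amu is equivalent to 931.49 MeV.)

87.9056 amu

Mass defect = 768.5 MeV / (931.49 MeV/amu) = 0.825022 amu
Constituent mass = 38(1.0078250) + 50(1.0086649) = 88.7305950 amu
Atomic mass = 88.7305950 − 0.825022 = 87.9055730 amu ≈ 87.9056 amu (to 4 decimal places)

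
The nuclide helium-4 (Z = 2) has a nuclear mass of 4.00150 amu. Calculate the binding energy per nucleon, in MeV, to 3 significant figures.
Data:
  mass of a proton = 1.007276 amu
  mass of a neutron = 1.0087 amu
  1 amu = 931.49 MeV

With 2 protons and 2 neutrons (A = 4):
Total constituent mass: 2 × 1.007276 + 2 × 1.0087 = 4.031952 amu
Mass defect Δm = 4.031952 − 4.00150 = 0.030452 amu
Converting to energy: 0.030452 amu × 931.49 MeV/amu = 28.3657 MeV
Per nucleon: 28.3657 / 4 = 7.091 MeV

7.09 MeV/nucleon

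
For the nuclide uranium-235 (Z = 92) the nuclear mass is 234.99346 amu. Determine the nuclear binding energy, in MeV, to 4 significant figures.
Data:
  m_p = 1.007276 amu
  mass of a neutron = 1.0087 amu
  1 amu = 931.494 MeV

1788 MeV

With 92 protons and 143 neutrons (A = 235):
Σm = 92·m_p + 143·m_n = 92.669392 + 144.2441 = 236.913492 amu
Mass defect Δm = 236.913492 − 234.99346 = 1.920032 amu
E_B = 1.920032 × 931.494 = 1788.498 MeV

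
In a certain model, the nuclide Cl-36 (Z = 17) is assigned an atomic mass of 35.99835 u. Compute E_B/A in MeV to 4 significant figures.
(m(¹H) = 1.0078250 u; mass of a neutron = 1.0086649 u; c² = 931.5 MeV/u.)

With 17 protons and 19 neutrons (A = 36):
Mass of separated nucleons = 17(1.0078250) + 19(1.0086649) = 17.1330250 + 19.1646331 = 36.2976581 u
Mass defect Δm = 36.2976581 − 35.99835 = 0.2993081 u
E_B = 0.2993081 × 931.5 = 278.805 MeV
Per nucleon: 278.805 / 36 = 7.745 MeV

7.745 MeV/nucleon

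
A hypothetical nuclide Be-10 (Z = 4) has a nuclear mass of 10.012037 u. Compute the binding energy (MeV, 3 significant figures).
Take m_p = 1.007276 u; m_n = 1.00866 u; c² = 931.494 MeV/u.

Mass of separated nucleons = 4(1.007276) + 6(1.00866) = 4.029104 + 6.05196 = 10.081064 u
Δm = 10.081064 − 10.012037 = 0.069027 u
Binding energy = Δm·c² = 0.069027 × 931.494 MeV/u = 64.2982 MeV

64.3 MeV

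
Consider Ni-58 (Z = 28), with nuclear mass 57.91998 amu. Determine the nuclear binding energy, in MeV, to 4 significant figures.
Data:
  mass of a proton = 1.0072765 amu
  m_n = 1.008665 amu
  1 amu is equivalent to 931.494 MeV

506.5 MeV

Z = 28, so N = A − Z = 58 − 28 = 30.
Mass of separated nucleons = 28(1.0072765) + 30(1.008665) = 28.2037420 + 30.259950 = 58.4636920 amu
The mass defect is 58.4636920 − 57.91998 = 0.5437120 amu.
E_B = 0.5437120 × 931.494 = 506.464 MeV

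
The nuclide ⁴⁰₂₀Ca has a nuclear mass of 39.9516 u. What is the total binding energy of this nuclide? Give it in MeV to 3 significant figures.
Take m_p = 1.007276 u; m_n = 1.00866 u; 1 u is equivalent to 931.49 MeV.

342 MeV

Mass of separated nucleons = 20(1.007276) + 20(1.00866) = 20.145520 + 20.17320 = 40.318720 u
Mass defect Δm = 40.318720 − 39.9516 = 0.367120 u
Converting to energy: 0.367120 u × 931.49 MeV/u = 341.969 MeV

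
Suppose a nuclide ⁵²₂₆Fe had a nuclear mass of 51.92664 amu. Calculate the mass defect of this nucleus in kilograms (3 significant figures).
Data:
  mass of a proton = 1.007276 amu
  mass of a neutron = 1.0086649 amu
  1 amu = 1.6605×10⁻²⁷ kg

8.10e-28 kg

Mass of separated nucleons = 26(1.007276) + 26(1.0086649) = 26.189176 + 26.2252874 = 52.4144634 amu
The mass defect is 52.4144634 − 51.92664 = 0.4878234 amu.
In SI units: 0.4878234 amu × 1.6605×10⁻²⁷ kg/amu = 8.1003e-28 kg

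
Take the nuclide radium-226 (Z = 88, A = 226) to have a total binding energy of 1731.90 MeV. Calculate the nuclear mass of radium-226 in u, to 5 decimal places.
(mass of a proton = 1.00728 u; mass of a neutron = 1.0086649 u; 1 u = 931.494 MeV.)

Mass defect = 1731.90 MeV / (931.494 MeV/u) = 1.85927124 u
Constituent mass = 88(1.00728) + 138(1.0086649) = 227.8363962 u
Nuclear mass = 227.8363962 − 1.85927124 = 225.97712496 u ≈ 225.97712 u (to 5 decimal places)

225.97712 u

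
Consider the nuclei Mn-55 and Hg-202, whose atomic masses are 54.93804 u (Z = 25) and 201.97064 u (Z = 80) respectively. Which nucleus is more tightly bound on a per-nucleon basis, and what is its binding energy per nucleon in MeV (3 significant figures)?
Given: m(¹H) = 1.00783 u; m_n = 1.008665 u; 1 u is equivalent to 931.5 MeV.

Mn-55; 8.77 MeV/nucleon

Mn-55: Σm = 25(1.00783) + 30(1.008665) = 55.455700 u; Δm = 0.517660 u; E_B = 482.20 MeV; E_B/A = 8.767 MeV
Hg-202: Σm = 80(1.00783) + 122(1.008665) = 203.683530 u; Δm = 1.712890 u; E_B = 1595.6 MeV; E_B/A = 7.899 MeV
Mn-55 has the higher binding energy per nucleon, so it is the more tightly bound nucleus.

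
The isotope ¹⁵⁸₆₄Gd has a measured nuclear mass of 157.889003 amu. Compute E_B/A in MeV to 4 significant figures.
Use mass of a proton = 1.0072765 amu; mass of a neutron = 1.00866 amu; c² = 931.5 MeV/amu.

8.199 MeV/nucleon

Σm = 64·m_p + 94·m_n = 64.4656960 + 94.81404 = 159.2797360 amu
Mass defect Δm = 159.2797360 − 157.889003 = 1.3907330 amu
Converting to energy: 1.3907330 amu × 931.5 MeV/amu = 1295.47 MeV
Per nucleon: 1295.47 / 158 = 8.199 MeV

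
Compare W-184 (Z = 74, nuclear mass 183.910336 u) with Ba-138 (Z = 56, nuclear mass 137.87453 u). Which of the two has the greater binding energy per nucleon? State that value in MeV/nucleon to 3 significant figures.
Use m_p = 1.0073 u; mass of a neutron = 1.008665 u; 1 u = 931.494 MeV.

Ba-138; 8.40 MeV/nucleon

W-184: Σm = 74(1.0073) + 110(1.008665) = 185.493350 u; Δm = 1.583014 u; E_B = 1474.6 MeV; E_B/A = 8.014 MeV
Ba-138: Σm = 56(1.0073) + 82(1.008665) = 139.119330 u; Δm = 1.244800 u; E_B = 1159.5 MeV; E_B/A = 8.402 MeV
Ba-138 has the higher binding energy per nucleon, so it is the more tightly bound nucleus.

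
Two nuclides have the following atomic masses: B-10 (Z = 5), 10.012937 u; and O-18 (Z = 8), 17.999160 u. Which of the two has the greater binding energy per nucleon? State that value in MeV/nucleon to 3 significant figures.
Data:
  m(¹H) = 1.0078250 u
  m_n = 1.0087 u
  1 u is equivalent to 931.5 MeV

B-10: Σm = 5(1.0078250) + 5(1.0087) = 10.0826250 u; Δm = 0.0696880 u; E_B = 64.914 MeV; E_B/A = 6.491 MeV
O-18: Σm = 8(1.0078250) + 10(1.0087) = 18.1496000 u; Δm = 0.1504400 u; E_B = 140.13 MeV; E_B/A = 7.785 MeV
O-18 has the higher binding energy per nucleon, so it is the more tightly bound nucleus.

O-18; 7.79 MeV/nucleon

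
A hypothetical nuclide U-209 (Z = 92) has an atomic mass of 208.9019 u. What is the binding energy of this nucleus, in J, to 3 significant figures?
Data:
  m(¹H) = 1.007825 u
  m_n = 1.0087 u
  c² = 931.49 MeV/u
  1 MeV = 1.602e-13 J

Z = 92, so N = A − Z = 209 − 92 = 117.
Σm = 92·m(¹H) + 117·m_n = 92.719900 + 118.0179 = 210.737800 u
The mass defect is 210.737800 − 208.9019 = 1.835900 u.
Binding energy = Δm·c² = 1.835900 × 931.49 MeV/u = 1710.12 MeV
In joules: 1710.12 MeV × 1.602e-13 J/MeV = 2.7396e-10 J

2.74e-10 J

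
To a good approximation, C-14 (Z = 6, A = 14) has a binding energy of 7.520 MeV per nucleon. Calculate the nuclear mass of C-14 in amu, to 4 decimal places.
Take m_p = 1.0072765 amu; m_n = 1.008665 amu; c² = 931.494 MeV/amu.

Total binding energy = 14 × 7.520 = 105.280 MeV
Mass defect = 105.280 MeV / (931.494 MeV/amu) = 0.113023 amu
Constituent mass = 6(1.0072765) + 8(1.008665) = 14.1129790 amu
Nuclear mass = 14.1129790 − 0.113023 = 13.9999560 amu ≈ 14.0000 amu (to 4 decimal places)

14.0000 amu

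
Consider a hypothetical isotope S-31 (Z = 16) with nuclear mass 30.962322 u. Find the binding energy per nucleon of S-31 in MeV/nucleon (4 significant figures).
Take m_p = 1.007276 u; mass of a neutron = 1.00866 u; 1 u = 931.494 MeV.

Mass of separated nucleons = 16(1.007276) + 15(1.00866) = 16.116416 + 15.12990 = 31.246316 u
Δm = 31.246316 − 30.962322 = 0.283994 u
Binding energy = Δm·c² = 0.283994 × 931.494 MeV/u = 264.539 MeV
Dividing by A = 31 gives 8.534 MeV per nucleon.

8.534 MeV/nucleon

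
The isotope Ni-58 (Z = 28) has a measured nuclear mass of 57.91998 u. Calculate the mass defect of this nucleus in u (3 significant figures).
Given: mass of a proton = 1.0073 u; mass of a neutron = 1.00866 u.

0.544 u

With 28 protons and 30 neutrons (A = 58):
Total constituent mass: 28 × 1.0073 + 30 × 1.00866 = 58.46420 u
The mass defect is 58.46420 − 57.91998 = 0.54422 u.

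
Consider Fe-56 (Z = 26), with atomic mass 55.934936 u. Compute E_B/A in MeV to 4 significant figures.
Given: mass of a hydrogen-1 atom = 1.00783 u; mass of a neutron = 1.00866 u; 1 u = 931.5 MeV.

Z = 26, so N = A − Z = 56 − 26 = 30.
Σm = 26·m(¹H) + 30·m_n = 26.20358 + 30.25980 = 56.46338 u
Δm = 56.46338 − 55.934936 = 0.528444 u
E_B = 0.528444 × 931.5 = 492.246 MeV
BE/A = 492.246 MeV / 56 = 8.790 MeV/nucleon

8.790 MeV/nucleon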